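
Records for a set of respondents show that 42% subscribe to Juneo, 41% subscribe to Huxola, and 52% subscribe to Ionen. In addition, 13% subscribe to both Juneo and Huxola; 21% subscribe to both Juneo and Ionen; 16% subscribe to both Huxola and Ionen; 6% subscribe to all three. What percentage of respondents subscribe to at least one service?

91%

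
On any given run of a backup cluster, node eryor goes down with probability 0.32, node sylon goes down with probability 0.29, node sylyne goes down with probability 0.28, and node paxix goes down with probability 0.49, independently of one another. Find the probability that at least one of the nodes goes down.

0.82271584

P(none) = (1 − 0.32) × (1 − 0.29) × (1 − 0.28) × (1 − 0.49) = 0.68 × 0.71 × 0.72 × 0.51 = 0.17728416
P(at least one) = 1 − 0.17728416 = 0.82271584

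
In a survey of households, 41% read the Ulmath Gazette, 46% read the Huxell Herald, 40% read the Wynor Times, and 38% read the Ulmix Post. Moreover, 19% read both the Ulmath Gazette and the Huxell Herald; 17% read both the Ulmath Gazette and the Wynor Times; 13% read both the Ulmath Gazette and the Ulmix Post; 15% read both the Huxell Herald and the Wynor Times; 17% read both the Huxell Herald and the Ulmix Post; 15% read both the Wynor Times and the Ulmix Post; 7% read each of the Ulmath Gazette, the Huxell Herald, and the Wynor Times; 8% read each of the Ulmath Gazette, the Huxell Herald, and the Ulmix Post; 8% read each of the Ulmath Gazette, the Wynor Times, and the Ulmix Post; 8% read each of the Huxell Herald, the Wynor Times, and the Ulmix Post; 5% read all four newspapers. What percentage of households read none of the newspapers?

By inclusion–exclusion:
P(union) = 41 + 46 + 40 + 38 − 19 − 17 − 13 − 15 − 17 − 15 + 7 + 8 + 8 + 8 − 5 = 95%
P(none) = 100% − 95% = 5%

5%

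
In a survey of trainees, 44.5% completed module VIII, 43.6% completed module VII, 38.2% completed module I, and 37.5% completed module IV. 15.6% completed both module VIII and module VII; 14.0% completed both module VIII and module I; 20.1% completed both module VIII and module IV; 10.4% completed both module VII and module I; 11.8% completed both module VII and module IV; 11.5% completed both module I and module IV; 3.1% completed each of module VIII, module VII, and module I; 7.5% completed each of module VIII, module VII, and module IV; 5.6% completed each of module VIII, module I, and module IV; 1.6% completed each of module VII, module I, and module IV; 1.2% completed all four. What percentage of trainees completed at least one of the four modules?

97.0%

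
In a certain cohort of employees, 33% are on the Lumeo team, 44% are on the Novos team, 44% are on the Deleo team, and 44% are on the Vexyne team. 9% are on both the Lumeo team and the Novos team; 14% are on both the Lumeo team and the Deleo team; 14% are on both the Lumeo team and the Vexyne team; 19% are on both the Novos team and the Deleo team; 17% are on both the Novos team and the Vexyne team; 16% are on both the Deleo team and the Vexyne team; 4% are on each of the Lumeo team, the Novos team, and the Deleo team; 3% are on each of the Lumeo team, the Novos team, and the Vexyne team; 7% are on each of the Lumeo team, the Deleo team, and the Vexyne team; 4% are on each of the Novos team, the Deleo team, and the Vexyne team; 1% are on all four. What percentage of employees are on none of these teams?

7%

P(union) = 33 + 44 + 44 + 44 − 9 − 14 − 14 − 19 − 17 − 16 + 4 + 3 + 7 + 4 − 1 = 93%
P(none) = 100% − 93% = 7%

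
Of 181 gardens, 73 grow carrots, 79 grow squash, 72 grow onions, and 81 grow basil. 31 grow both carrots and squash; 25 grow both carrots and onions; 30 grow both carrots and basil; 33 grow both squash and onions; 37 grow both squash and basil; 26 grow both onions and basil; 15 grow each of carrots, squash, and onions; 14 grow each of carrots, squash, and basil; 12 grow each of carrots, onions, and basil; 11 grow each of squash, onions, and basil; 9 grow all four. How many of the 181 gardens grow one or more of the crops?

Inclusion–exclusion gives
|at least one| = 73 + 79 + 72 + 81 − 31 − 25 − 30 − 33 − 37 − 26 + 15 + 14 + 12 + 11 − 9 = 166

166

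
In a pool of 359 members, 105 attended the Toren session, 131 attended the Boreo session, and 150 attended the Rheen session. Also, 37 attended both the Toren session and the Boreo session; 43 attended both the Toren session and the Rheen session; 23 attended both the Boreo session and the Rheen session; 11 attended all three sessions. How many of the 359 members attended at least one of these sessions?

294

Apply inclusion-exclusion:
|union| = 105 + 131 + 150 − 37 − 43 − 23 + 11 = 294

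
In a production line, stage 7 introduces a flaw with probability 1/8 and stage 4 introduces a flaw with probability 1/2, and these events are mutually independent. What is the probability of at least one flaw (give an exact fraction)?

9/16

P(none) = (1 − 1/8) × (1 − 1/2) = 7/8 × 1/2 = 7/16
P(at least one) = 1 − 7/16 = 9/16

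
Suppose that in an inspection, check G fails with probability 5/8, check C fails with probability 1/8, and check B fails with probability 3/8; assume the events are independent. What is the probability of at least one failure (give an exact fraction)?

407/512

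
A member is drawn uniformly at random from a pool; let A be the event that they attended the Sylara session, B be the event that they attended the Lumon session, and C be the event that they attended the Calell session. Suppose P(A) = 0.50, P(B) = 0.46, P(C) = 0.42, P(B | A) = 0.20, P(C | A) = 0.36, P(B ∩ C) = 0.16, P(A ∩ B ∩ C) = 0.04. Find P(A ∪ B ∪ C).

P(A ∩ B) = P(A)·P(B|A) = 0.50 × 0.20 = 0.10
P(A ∩ C) = P(A)·P(C|A) = 0.50 × 0.36 = 0.18
Using inclusion–exclusion:
P(A ∪ B ∪ C) = 0.50 + 0.46 + 0.42 − 0.10 − 0.18 − 0.16 + 0.04 = 0.98

0.98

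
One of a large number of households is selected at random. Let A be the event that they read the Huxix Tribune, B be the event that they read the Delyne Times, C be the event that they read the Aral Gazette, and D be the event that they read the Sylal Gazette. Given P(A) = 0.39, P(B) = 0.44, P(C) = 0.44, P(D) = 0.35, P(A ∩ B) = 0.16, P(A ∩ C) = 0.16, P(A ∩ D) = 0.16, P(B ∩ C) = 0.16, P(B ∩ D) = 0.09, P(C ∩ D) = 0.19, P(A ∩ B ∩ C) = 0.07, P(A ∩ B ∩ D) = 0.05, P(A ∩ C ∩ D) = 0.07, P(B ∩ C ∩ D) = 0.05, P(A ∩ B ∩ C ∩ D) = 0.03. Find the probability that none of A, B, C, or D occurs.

0.09

P(A ∪ B ∪ C ∪ D) = 0.39 + 0.44 + 0.44 + 0.35 − 0.16 − 0.16 − 0.16 − 0.16 − 0.09 − 0.19 + 0.07 + 0.05 + 0.07 + 0.05 − 0.03 = 0.91
P(none) = 1 − 0.91 = 0.09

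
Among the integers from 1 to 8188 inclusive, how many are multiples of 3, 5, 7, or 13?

⌊8188/3⌋ + ⌊8188/5⌋ + ⌊8188/7⌋ + ⌊8188/13⌋ − ⌊8188/15⌋ − ⌊8188/21⌋ − ⌊8188/39⌋ − ⌊8188/35⌋ − ⌊8188/65⌋ − ⌊8188/91⌋ + ⌊8188/105⌋ + ⌊8188/195⌋ + ⌊8188/273⌋ + ⌊8188/455⌋ − ⌊8188/1365⌋ = 2729 + 1637 + 1169 + 629 − 545 − 389 − 209 − 233 − 125 − 89 + 77 + 41 + 29 + 17 − 5 = 4733

4733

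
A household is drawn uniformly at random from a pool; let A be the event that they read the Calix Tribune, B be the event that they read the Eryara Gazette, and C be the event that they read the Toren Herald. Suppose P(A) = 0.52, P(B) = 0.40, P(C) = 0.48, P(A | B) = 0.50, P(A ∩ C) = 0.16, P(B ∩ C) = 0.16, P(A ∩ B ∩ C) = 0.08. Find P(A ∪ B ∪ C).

P(A ∩ B) = P(B)·P(A|B) = 0.40 × 0.50 = 0.20
Inclusion–exclusion gives
P(A ∪ B ∪ C) = 0.52 + 0.40 + 0.48 − 0.20 − 0.16 − 0.16 + 0.08 = 0.96

0.96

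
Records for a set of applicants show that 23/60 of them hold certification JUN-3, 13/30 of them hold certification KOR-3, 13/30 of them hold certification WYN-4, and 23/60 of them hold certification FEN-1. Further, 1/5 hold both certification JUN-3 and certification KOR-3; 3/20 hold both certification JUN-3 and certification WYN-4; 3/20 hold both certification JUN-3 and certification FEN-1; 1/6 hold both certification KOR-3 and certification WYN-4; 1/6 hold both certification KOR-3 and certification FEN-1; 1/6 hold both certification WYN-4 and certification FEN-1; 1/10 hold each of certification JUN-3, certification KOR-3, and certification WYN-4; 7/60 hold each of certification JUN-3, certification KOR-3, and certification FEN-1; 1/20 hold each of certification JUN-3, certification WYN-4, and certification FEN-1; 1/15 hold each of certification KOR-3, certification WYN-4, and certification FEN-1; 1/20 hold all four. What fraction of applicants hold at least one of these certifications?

11/12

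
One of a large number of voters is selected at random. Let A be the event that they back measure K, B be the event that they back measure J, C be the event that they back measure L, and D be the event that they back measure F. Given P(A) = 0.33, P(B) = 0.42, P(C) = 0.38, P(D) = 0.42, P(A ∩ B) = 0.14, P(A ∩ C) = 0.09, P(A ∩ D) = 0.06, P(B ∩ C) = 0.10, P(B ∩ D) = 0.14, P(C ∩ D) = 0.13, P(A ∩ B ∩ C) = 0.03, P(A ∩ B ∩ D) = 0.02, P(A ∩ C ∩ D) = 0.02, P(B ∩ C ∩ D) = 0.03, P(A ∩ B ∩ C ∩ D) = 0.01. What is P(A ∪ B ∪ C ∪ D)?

0.98

P(A ∪ B ∪ C ∪ D) = 0.33 + 0.42 + 0.38 + 0.42 − 0.14 − 0.09 − 0.06 − 0.10 − 0.14 − 0.13 + 0.03 + 0.02 + 0.02 + 0.03 − 0.01 = 0.98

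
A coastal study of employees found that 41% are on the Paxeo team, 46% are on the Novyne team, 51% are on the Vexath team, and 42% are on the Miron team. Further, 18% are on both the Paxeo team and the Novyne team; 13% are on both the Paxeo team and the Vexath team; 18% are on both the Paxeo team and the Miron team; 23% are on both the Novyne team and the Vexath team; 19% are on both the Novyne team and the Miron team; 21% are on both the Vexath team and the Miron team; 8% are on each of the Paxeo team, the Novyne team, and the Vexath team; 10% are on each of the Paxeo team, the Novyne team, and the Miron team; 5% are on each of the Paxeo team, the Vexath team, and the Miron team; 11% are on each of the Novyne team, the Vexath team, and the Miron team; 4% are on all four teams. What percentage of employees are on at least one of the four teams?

98%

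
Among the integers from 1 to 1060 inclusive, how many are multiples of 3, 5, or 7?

Inclusion–exclusion gives
353 + 212 + 151 − 70 − 50 − 30 + 10 = 576

576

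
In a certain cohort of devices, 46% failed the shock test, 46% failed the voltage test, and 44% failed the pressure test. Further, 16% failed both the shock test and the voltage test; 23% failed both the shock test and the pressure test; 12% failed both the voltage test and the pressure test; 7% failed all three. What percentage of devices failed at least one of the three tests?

By inclusion–exclusion:
P(union) = 46 + 46 + 44 − 16 − 23 − 12 + 7 = 92%

92%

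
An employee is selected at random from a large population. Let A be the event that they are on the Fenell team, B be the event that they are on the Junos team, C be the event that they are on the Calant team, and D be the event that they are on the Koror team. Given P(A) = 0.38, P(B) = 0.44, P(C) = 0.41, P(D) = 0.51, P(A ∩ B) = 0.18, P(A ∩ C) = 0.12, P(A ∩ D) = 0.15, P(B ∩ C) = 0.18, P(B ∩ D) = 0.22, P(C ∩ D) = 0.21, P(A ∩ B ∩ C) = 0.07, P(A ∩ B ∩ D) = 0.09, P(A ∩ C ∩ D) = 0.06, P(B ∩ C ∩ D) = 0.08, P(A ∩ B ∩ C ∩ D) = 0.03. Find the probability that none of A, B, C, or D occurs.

Using inclusion–exclusion:
P(A ∪ B ∪ C ∪ D) = 0.38 + 0.44 + 0.41 + 0.51 − 0.18 − 0.12 − 0.15 − 0.18 − 0.22 − 0.21 + 0.07 + 0.09 + 0.06 + 0.08 − 0.03 = 0.95
P(none) = 1 − 0.95 = 0.05

0.05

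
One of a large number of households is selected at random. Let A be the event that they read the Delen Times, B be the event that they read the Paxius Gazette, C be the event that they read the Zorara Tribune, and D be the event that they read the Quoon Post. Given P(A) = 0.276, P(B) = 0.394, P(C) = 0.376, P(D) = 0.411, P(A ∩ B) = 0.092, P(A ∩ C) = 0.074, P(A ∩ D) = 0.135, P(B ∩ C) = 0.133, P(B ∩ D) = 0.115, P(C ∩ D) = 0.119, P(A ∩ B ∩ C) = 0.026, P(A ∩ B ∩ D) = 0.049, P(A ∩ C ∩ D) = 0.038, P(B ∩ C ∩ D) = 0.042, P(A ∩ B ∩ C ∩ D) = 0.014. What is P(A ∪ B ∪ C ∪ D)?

Using inclusion–exclusion:
P(A ∪ B ∪ C ∪ D) = 0.276 + 0.394 + 0.376 + 0.411 − 0.092 − 0.074 − 0.135 − 0.133 − 0.115 − 0.119 + 0.026 + 0.049 + 0.038 + 0.042 − 0.014 = 0.930

0.930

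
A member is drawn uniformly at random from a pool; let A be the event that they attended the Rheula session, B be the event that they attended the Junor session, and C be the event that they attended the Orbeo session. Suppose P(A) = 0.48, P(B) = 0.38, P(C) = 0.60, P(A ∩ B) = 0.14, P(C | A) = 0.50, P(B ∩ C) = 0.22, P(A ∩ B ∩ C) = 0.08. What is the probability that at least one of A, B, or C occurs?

0.94

P(A ∩ C) = P(A)·P(C|A) = 0.48 × 0.50 = 0.24
Apply inclusion-exclusion:
P(A ∪ B ∪ C) = 0.48 + 0.38 + 0.60 − 0.14 − 0.24 − 0.22 + 0.08 = 0.94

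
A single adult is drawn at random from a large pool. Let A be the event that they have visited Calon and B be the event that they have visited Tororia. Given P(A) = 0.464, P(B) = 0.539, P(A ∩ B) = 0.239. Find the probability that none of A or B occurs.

0.236

Apply inclusion-exclusion:
P(A ∪ B) = 0.464 + 0.539 − 0.239 = 0.764
P(none) = 1 − 0.764 = 0.236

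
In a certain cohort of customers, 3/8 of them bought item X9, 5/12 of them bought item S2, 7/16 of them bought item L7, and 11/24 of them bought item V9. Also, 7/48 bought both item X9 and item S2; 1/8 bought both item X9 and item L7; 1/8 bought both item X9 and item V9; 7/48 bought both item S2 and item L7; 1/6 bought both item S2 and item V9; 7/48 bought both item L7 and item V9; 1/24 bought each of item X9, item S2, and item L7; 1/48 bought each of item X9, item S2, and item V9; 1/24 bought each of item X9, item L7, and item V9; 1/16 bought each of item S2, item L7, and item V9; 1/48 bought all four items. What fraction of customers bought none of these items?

1/48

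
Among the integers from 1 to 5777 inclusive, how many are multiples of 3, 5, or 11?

Using inclusion–exclusion:
1925 + 1155 + 525 − 385 − 175 − 105 + 35 = 2975

2975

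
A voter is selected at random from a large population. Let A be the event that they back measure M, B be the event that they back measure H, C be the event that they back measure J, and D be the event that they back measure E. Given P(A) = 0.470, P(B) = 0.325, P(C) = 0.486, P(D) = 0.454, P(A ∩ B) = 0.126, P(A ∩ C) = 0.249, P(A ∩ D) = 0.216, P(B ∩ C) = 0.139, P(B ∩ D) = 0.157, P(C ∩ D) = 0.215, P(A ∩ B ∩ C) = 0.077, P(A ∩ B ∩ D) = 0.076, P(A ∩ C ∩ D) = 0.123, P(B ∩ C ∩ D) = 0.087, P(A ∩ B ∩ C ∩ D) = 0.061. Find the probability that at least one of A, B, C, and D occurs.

0.935

Apply inclusion-exclusion:
P(A ∪ B ∪ C ∪ D) = 0.470 + 0.325 + 0.486 + 0.454 − 0.126 − 0.249 − 0.216 − 0.139 − 0.157 − 0.215 + 0.077 + 0.076 + 0.123 + 0.087 − 0.061 = 0.935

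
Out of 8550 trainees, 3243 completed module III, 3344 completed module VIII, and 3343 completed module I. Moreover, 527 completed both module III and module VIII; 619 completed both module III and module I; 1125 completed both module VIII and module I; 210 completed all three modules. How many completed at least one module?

7869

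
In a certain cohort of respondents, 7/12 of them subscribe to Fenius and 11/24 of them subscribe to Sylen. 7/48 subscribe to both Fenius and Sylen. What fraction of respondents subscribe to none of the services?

5/48

P(union) = 7/12 + 11/24 − 7/48 = 43/48
P(none) = 1 − 43/48 = 5/48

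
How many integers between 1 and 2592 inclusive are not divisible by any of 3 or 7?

By inclusion-exclusion,
864 + 370 − 123 = 1111
2592 − 1111 = 1481

1481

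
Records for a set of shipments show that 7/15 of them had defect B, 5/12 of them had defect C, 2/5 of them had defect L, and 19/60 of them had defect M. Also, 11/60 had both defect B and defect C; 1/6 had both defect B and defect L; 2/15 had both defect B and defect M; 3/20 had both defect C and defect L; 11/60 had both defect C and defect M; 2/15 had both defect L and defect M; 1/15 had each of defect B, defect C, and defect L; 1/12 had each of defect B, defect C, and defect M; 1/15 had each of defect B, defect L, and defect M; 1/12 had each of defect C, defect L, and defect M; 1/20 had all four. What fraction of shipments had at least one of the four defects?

9/10

P(union) = 7/15 + 5/12 + 2/5 + 19/60 − 11/60 − 1/6 − 2/15 − 3/20 − 11/60 − 2/15 + 1/15 + 1/12 + 1/15 + 1/12 − 1/20 = 9/10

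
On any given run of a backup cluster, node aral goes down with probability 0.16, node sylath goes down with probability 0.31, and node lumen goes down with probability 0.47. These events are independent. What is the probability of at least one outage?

0.692812

P(none) = (1 − 0.16) × (1 − 0.31) × (1 − 0.47) = 0.84 × 0.69 × 0.53 = 0.307188
P(at least one) = 1 − 0.307188 = 0.692812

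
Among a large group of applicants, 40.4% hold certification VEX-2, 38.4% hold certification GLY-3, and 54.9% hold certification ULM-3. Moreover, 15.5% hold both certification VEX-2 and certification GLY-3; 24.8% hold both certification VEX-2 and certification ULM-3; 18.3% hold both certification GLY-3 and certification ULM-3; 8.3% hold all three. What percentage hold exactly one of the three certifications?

41.4%

P(exactly one) = 40.4 + 38.4 + 54.9 − 2·15.5 − 2·24.8 − 2·18.3 + 3·8.3 = 41.4%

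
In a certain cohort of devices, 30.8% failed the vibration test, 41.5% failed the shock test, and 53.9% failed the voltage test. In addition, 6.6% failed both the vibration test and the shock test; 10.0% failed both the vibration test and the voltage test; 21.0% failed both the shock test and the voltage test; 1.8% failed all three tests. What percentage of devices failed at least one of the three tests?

90.4%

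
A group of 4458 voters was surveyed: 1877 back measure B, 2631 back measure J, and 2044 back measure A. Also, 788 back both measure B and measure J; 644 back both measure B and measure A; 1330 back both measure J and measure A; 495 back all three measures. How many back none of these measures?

N(≥1) = 1877 + 2631 + 2044 − 788 − 644 − 1330 + 495 = 4285
None: 4458 − 4285 = 173

173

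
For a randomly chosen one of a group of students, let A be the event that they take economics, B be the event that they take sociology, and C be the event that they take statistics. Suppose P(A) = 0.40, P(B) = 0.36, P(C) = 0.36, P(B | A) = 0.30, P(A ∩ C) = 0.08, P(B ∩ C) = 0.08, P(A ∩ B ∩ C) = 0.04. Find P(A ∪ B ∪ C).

P(A ∩ B) = P(A)·P(B|A) = 0.40 × 0.30 = 0.12
By inclusion-exclusion,
P(A ∪ B ∪ C) = 0.40 + 0.36 + 0.36 − 0.12 − 0.08 − 0.08 + 0.04 = 0.88

0.88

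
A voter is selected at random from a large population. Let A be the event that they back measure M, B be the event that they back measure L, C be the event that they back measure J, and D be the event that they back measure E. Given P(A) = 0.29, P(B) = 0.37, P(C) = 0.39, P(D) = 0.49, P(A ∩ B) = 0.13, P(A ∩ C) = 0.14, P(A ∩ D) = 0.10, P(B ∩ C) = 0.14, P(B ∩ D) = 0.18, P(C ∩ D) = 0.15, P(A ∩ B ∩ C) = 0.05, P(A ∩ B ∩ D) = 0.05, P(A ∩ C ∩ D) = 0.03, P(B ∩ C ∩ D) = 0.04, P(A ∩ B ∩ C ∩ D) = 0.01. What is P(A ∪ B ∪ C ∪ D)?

0.86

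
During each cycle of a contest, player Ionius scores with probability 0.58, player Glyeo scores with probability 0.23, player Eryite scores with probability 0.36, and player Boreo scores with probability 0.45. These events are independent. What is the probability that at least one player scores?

0.8861632

P(none) = (1 − 0.58) × (1 − 0.23) × (1 − 0.36) × (1 − 0.45) = 0.42 × 0.77 × 0.64 × 0.55 = 0.1138368
P(at least one) = 1 − 0.1138368 = 0.8861632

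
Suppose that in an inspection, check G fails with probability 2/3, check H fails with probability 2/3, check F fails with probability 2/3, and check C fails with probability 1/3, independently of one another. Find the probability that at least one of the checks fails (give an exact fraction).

79/81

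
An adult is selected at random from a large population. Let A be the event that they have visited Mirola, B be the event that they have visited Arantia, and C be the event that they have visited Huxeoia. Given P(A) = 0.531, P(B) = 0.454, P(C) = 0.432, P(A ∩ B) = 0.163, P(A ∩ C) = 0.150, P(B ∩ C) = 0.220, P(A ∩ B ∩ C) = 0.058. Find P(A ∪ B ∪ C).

0.942

P(A ∪ B ∪ C) = 0.531 + 0.454 + 0.432 − 0.163 − 0.150 − 0.220 + 0.058 = 0.942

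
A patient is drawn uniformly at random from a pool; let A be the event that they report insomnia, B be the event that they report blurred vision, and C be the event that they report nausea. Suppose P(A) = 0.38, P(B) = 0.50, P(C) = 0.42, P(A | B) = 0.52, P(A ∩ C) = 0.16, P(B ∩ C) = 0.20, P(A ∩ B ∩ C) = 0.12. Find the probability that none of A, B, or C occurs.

0.20

P(A ∩ B) = P(B)·P(A|B) = 0.50 × 0.52 = 0.26
P(A ∪ B ∪ C) = 0.38 + 0.50 + 0.42 − 0.26 − 0.16 − 0.20 + 0.12 = 0.80
P(none) = 1 − 0.80 = 0.20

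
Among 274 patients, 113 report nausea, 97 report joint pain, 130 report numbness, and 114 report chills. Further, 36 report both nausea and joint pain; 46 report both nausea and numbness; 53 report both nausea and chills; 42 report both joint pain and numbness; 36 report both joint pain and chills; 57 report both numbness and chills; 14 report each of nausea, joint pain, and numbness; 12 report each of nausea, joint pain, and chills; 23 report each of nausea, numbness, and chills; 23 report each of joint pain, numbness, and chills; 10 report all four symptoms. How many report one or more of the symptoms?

246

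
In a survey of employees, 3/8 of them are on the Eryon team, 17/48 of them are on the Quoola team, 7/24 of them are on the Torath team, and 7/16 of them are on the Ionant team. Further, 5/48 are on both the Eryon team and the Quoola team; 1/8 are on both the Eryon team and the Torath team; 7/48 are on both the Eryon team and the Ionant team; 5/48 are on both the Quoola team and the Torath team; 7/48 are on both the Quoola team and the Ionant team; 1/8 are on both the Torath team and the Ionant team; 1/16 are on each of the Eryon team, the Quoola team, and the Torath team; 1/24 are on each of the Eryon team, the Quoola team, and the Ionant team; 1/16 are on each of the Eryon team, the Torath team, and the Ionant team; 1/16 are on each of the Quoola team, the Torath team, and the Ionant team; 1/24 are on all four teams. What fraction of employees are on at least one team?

Inclusion–exclusion gives
P(union) = 3/8 + 17/48 + 7/24 + 7/16 − 5/48 − 1/8 − 7/48 − 5/48 − 7/48 − 1/8 + 1/16 + 1/24 + 1/16 + 1/16 − 1/24 = 43/48

43/48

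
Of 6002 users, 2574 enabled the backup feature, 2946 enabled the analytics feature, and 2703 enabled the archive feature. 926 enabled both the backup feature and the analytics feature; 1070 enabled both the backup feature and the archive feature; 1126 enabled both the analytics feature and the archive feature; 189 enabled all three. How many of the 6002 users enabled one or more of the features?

5290

|at least one| = 2574 + 2946 + 2703 − 926 − 1070 − 1126 + 189 = 5290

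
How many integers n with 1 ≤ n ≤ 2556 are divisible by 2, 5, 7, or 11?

By inclusion-exclusion,
floor(2556/2) + floor(2556/5) + floor(2556/7) + floor(2556/11) − floor(2556/10) − floor(2556/14) − floor(2556/22) − floor(2556/35) − floor(2556/55) − floor(2556/77) + floor(2556/70) + floor(2556/110) + floor(2556/154) + floor(2556/385) − floor(2556/770) = 1278 + 511 + 365 + 232 − 255 − 182 − 116 − 73 − 46 − 33 + 36 + 23 + 16 + 6 − 3 = 1759

1759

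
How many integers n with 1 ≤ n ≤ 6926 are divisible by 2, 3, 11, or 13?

floor(6926/2) + floor(6926/3) + floor(6926/11) + floor(6926/13) − floor(6926/6) − floor(6926/22) − floor(6926/26) − floor(6926/33) − floor(6926/39) − floor(6926/143) + floor(6926/66) + floor(6926/78) + floor(6926/286) + floor(6926/429) − floor(6926/858) = 3463 + 2308 + 629 + 532 − 1154 − 314 − 266 − 209 − 177 − 48 + 104 + 88 + 24 + 16 − 8 = 4988

4988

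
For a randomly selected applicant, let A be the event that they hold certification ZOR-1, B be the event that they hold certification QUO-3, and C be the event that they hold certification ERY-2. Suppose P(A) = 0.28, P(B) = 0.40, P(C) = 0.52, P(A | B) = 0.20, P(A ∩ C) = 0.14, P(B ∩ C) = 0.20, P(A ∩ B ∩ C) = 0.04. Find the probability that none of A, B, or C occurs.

0.18

P(A ∩ B) = P(B)·P(A|B) = 0.40 × 0.20 = 0.08
Inclusion–exclusion gives
P(A ∪ B ∪ C) = 0.28 + 0.40 + 0.52 − 0.08 − 0.14 − 0.20 + 0.04 = 0.82
P(none) = 1 − 0.82 = 0.18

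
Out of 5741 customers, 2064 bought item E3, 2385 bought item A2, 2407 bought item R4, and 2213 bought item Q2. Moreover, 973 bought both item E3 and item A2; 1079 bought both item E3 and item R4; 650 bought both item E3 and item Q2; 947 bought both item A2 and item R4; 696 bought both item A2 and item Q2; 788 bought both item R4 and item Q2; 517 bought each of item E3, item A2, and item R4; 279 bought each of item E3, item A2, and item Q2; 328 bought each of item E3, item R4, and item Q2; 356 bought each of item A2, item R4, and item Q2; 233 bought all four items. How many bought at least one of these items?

5183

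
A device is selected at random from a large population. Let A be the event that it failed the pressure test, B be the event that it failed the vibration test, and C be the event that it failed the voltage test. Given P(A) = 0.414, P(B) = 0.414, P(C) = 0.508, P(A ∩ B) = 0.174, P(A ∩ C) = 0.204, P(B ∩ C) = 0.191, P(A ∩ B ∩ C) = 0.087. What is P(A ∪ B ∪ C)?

0.854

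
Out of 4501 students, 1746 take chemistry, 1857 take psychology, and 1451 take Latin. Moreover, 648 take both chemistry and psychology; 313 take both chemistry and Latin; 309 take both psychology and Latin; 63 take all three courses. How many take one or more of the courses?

By inclusion–exclusion:
N(≥1) = 1746 + 1857 + 1451 − 648 − 313 − 309 + 63 = 3847

3847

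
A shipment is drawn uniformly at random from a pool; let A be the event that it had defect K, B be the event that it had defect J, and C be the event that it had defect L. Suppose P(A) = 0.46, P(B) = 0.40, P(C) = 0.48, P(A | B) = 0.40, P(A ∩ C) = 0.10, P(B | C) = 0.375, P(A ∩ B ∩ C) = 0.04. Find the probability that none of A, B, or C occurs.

P(A ∩ B) = P(B)·P(A|B) = 0.40 × 0.40 = 0.16
P(B ∩ C) = P(C)·P(B|C) = 0.48 × 0.375 = 0.18
By inclusion-exclusion,
P(A ∪ B ∪ C) = 0.46 + 0.40 + 0.48 − 0.16 − 0.10 − 0.18 + 0.04 = 0.94
P(none) = 1 − 0.94 = 0.06

0.06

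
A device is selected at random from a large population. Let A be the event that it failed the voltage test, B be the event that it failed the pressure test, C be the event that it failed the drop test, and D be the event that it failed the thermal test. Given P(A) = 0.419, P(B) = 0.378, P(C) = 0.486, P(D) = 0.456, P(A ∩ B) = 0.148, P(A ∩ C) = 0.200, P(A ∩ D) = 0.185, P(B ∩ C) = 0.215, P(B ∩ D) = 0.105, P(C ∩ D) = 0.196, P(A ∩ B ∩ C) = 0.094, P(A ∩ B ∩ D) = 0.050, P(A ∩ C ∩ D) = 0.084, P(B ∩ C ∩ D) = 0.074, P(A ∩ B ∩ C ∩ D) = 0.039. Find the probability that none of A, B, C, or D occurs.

P(A ∪ B ∪ C ∪ D) = 0.419 + 0.378 + 0.486 + 0.456 − 0.148 − 0.200 − 0.185 − 0.215 − 0.105 − 0.196 + 0.094 + 0.050 + 0.084 + 0.074 − 0.039 = 0.953
P(none) = 1 − 0.953 = 0.047

0.047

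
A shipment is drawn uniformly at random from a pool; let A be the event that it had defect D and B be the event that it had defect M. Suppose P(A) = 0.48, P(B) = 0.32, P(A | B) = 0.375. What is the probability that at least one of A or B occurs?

0.68

P(A ∩ B) = P(B)·P(A|B) = 0.32 × 0.375 = 0.12
By inclusion–exclusion:
P(A ∪ B) = 0.48 + 0.32 − 0.12 = 0.68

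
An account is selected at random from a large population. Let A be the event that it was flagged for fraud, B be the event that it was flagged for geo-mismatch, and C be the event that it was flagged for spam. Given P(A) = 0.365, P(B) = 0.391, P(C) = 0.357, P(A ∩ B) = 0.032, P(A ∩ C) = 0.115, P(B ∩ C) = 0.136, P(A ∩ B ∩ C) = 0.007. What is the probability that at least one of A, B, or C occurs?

P(A ∪ B ∪ C) = 0.365 + 0.391 + 0.357 − 0.032 − 0.115 − 0.136 + 0.007 = 0.837

0.837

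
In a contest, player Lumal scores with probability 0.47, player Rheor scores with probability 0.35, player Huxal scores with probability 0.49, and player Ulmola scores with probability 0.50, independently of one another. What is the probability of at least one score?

Since the events are independent, P(none) is the product of the individual non-occurrence probabilities.
P(none) = (1 − 0.47) × (1 − 0.35) × (1 − 0.49) × (1 − 0.50) = 0.53 × 0.65 × 0.51 × 0.50 = 0.0878475
P(at least one) = 1 − 0.0878475 = 0.9121525

0.9121525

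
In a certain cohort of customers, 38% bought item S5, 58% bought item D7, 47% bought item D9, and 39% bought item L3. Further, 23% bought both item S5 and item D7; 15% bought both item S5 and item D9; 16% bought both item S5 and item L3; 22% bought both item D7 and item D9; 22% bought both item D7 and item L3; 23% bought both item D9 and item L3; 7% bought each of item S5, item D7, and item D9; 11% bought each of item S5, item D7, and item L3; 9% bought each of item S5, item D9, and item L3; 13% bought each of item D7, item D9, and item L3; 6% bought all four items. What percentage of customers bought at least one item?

95%

By inclusion–exclusion:
P(≥1) = 38 + 58 + 47 + 39 − 23 − 15 − 16 − 22 − 22 − 23 + 7 + 11 + 9 + 13 − 6 = 95%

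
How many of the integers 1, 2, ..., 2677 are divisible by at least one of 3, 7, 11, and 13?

1393

Inclusion–exclusion gives
⌊2677/3⌋ + ⌊2677/7⌋ + ⌊2677/11⌋ + ⌊2677/13⌋ − ⌊2677/21⌋ − ⌊2677/33⌋ − ⌊2677/39⌋ − ⌊2677/77⌋ − ⌊2677/91⌋ − ⌊2677/143⌋ + ⌊2677/231⌋ + ⌊2677/273⌋ + ⌊2677/429⌋ + ⌊2677/1001⌋ − ⌊2677/3003⌋ = 892 + 382 + 243 + 205 − 127 − 81 − 68 − 34 − 29 − 18 + 11 + 9 + 6 + 2 − 0 = 1393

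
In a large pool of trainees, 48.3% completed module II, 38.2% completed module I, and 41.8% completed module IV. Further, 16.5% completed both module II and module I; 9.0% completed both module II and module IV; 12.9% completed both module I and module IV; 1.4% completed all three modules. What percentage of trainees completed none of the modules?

8.7%

P(≥1) = 48.3 + 38.2 + 41.8 − 16.5 − 9.0 − 12.9 + 1.4 = 91.3%
P(none) = 100% − 91.3% = 8.7%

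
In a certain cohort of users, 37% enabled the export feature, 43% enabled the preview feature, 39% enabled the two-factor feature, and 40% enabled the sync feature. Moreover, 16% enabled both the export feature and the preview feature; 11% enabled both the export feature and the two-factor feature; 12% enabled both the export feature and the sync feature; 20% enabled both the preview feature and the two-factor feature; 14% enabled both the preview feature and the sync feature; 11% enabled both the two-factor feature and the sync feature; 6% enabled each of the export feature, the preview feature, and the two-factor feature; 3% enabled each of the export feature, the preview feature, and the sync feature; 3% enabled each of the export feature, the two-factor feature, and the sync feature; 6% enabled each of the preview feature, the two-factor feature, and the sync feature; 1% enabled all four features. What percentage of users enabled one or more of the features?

92%

By inclusion-exclusion,
P(at least one) = 37 + 43 + 39 + 40 − 16 − 11 − 12 − 20 − 14 − 11 + 6 + 3 + 3 + 6 − 1 = 92%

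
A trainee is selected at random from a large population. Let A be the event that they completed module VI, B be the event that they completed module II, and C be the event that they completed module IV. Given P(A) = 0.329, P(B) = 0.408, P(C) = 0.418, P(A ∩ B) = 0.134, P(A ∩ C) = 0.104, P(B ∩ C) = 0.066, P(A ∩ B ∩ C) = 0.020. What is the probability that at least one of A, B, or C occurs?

0.871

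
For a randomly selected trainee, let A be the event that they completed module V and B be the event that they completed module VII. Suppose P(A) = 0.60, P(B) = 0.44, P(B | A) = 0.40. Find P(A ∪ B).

P(A ∩ B) = P(A)·P(B|A) = 0.60 × 0.40 = 0.24
Using inclusion–exclusion:
P(A ∪ B) = 0.60 + 0.44 − 0.24 = 0.80

0.80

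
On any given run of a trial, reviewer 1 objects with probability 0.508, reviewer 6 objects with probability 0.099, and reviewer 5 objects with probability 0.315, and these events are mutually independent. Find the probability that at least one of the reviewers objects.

0.69634498

Since the events are independent, P(none) is the product of the individual non-occurrence probabilities.
P(none) = (1 − 0.508) × (1 − 0.099) × (1 − 0.315) = 0.492 × 0.901 × 0.685 = 0.30365502
P(at least one) = 1 − 0.30365502 = 0.69634498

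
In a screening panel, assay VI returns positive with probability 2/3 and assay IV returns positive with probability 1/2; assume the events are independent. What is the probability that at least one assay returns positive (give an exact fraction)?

P(none) = (1 − 2/3) × (1 − 1/2) = 1/3 × 1/2 = 1/6
P(at least one) = 1 − 1/6 = 5/6

5/6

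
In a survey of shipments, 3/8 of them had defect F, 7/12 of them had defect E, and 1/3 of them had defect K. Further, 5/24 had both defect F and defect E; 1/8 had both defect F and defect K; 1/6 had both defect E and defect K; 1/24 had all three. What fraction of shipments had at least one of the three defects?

5/6

Using inclusion–exclusion:
P(≥1) = 3/8 + 7/12 + 1/3 − 5/24 − 1/8 − 1/6 + 1/24 = 5/6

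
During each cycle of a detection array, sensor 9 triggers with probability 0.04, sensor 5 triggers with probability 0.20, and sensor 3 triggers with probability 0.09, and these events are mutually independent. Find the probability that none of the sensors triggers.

P(none) = (1 − 0.04) × (1 − 0.20) × (1 − 0.09) = 0.96 × 0.80 × 0.91 = 0.69888

0.69888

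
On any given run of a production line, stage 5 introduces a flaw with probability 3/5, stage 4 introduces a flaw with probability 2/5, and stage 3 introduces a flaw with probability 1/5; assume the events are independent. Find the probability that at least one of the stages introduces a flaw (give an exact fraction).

P(none) = (1 − 3/5) × (1 − 2/5) × (1 − 1/5) = 2/5 × 3/5 × 4/5 = 24/125
P(at least one) = 1 − 24/125 = 101/125

101/125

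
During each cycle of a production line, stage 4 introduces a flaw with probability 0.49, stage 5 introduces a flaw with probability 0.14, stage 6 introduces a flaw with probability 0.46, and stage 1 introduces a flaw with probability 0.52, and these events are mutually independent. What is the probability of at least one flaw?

P(none) = (1 − 0.49) × (1 − 0.14) × (1 − 0.46) × (1 − 0.52) = 0.51 × 0.86 × 0.54 × 0.48 = 0.11368512
P(at least one) = 1 − 0.11368512 = 0.88631488

0.88631488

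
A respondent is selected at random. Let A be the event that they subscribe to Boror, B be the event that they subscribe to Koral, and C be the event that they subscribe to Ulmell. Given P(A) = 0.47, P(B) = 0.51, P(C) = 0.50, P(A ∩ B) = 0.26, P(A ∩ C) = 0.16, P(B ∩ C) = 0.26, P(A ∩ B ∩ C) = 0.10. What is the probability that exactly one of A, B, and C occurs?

P(exactly one) = 0.47 + 0.51 + 0.50 − 2·0.26 − 2·0.16 − 2·0.26 + 3·0.10 = 0.42

0.42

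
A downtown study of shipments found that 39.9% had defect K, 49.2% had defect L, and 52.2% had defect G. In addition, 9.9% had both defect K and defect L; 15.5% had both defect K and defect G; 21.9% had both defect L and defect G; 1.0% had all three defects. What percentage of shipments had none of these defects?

5.0%

Inclusion–exclusion gives
P(union) = 39.9 + 49.2 + 52.2 − 9.9 − 15.5 − 21.9 + 1.0 = 95.0%
P(none) = 100% − 95.0% = 5.0%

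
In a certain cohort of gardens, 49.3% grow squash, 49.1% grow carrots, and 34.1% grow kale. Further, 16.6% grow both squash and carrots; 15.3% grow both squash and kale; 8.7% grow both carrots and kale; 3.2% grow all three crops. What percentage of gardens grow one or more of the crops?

95.1%

P(union) = 49.3 + 49.1 + 34.1 − 16.6 − 15.3 − 8.7 + 3.2 = 95.1%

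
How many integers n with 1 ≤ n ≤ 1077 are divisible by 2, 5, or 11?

685

By inclusion-exclusion,
floor(1077/2) + floor(1077/5) + floor(1077/11) − floor(1077/10) − floor(1077/22) − floor(1077/55) + floor(1077/110) = 538 + 215 + 97 − 107 − 48 − 19 + 9 = 685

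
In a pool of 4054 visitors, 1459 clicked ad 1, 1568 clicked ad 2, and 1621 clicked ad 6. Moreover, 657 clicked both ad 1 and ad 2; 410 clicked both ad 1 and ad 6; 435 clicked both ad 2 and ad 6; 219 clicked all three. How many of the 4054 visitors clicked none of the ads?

689

By inclusion–exclusion:
|union| = 1459 + 1568 + 1621 − 657 − 410 − 435 + 219 = 3365
None: 4054 − 3365 = 689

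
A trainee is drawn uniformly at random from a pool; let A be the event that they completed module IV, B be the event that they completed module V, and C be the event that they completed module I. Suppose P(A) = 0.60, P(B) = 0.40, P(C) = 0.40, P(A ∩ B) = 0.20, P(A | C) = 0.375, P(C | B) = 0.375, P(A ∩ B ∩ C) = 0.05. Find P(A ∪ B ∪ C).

P(A ∩ C) = P(C)·P(A|C) = 0.40 × 0.375 = 0.15
P(B ∩ C) = P(B)·P(C|B) = 0.40 × 0.375 = 0.15
Using inclusion–exclusion:
P(A ∪ B ∪ C) = 0.60 + 0.40 + 0.40 − 0.20 − 0.15 − 0.15 + 0.05 = 0.95

0.95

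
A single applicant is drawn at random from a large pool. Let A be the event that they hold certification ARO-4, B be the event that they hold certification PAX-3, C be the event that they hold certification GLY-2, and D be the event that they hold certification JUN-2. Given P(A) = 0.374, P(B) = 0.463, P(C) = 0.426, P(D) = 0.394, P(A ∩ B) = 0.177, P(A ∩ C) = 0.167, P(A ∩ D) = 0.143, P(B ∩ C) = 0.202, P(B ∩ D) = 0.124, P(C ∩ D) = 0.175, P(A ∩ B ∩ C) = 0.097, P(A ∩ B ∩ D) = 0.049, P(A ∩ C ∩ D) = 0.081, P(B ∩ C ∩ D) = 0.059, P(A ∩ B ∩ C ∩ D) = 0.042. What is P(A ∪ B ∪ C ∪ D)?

P(A ∪ B ∪ C ∪ D) = 0.374 + 0.463 + 0.426 + 0.394 − 0.177 − 0.167 − 0.143 − 0.202 − 0.124 − 0.175 + 0.097 + 0.049 + 0.081 + 0.059 − 0.042 = 0.913

0.913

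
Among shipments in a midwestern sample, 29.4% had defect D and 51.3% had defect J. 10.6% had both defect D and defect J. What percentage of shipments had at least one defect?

70.1%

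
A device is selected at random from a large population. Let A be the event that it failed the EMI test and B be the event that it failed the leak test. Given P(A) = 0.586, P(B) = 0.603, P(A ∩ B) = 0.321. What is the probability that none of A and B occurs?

0.132

Apply inclusion-exclusion:
P(A ∪ B) = 0.586 + 0.603 − 0.321 = 0.868
P(none) = 1 − 0.868 = 0.132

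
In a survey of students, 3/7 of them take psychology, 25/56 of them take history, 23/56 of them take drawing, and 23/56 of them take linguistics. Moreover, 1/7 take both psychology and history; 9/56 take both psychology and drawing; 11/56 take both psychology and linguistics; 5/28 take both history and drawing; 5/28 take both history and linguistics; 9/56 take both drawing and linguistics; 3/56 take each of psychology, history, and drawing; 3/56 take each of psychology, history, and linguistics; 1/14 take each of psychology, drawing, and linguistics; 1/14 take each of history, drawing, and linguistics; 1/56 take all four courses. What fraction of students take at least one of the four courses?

51/56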